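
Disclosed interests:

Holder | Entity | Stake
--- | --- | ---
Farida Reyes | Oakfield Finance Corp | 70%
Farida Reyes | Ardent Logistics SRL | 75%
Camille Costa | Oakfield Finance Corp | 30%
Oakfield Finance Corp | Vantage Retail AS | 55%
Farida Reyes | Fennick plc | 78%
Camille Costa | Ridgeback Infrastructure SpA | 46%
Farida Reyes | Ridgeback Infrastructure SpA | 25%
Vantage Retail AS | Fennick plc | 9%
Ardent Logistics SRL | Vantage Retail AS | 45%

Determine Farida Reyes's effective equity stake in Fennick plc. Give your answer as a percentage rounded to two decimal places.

84.50%

Farida reaches Fennick along 3 paths.
Direct stake: 78% = 78%.
Via Ardent → Vantage: 75% × 45% × 9% = 3.0375%.
Via Oakfield → Vantage: 70% × 55% × 9% = 3.465%.
Total: 78% + 3.0375% + 3.465% = 84.5025%.
Rounded: 84.50%.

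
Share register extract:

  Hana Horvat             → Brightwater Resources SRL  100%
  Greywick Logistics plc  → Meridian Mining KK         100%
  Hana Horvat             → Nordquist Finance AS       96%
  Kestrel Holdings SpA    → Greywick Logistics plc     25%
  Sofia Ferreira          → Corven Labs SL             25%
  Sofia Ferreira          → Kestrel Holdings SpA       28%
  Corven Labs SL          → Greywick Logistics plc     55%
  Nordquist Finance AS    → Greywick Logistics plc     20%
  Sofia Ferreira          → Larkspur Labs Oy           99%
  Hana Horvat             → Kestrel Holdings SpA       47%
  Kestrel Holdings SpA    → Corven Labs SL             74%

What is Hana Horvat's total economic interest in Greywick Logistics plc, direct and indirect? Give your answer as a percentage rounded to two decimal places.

50.08%

Hana reaches Greywick along 3 paths.
Via Kestrel → Corven: 47% × 74% × 55% = 19.129%.
Via Nordquist: 96% × 20% = 19.2%.
Via Kestrel: 47% × 25% = 11.75%.
Total: 19.129% + 19.2% + 11.75% = 50.079%.
Rounded: 50.08%.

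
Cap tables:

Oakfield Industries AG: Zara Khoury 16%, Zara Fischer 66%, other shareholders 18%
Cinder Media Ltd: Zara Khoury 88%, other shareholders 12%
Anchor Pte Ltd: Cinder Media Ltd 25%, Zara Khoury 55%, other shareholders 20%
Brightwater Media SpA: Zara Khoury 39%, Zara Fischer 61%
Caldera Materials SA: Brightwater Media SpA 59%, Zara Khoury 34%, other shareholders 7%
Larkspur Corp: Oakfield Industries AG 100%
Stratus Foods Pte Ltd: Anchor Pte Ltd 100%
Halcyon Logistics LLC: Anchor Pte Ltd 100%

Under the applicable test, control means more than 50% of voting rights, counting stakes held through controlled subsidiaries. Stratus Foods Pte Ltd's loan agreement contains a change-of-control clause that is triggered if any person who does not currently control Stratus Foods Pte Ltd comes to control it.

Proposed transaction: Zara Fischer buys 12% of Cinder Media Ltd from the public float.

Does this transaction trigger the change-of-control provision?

The purchase changes only Zara Fischer's holdings, so Zara Fischer is the only person who could newly come to control Stratus.
Zara Fischer holds 66% of Oakfield, so Zara Fischer controls Oakfield.
Zara Fischer holds 61% of Brightwater, so Zara Fischer controls Brightwater.
Brightwater holds 59% of Caldera, so Zara Fischer controls Caldera.
Oakfield holds 100% of Larkspur, so Zara Fischer controls Larkspur.
Neither Zara Fischer nor any entity Zara Fischer controls holds any voting interest in Stratus.
So before the transaction, Zara Fischer does not control Stratus.
After the purchase, Zara Fischer holds 12% of Cinder directly.
Zara Fischer's side now holds 12% of Cinder, not > 50%, so Zara Fischer still does not control Cinder.
After the transaction, neither Zara Fischer nor any entity Zara Fischer controls holds a voting interest in Stratus, so Zara Fischer still does not control it.
No new person acquires control, so the clause is not triggered.

No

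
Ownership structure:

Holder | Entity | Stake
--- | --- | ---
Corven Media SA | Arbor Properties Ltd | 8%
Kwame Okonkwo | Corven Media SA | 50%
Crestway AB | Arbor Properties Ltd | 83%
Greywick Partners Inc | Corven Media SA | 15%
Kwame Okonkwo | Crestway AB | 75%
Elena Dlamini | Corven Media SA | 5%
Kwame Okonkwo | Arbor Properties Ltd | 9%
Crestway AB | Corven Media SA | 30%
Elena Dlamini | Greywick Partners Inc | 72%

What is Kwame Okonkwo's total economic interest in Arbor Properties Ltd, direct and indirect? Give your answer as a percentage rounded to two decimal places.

77.05%

Kwame reaches Arbor along 4 paths.
Direct stake: 9% = 9%.
Via Corven: 50% × 8% = 4%.
Via Crestway → Corven: 75% × 30% × 8% = 1.8%.
Via Crestway: 75% × 83% = 62.25%.
Total: 9% + 4% + 1.8% + 62.25% = 77.05%.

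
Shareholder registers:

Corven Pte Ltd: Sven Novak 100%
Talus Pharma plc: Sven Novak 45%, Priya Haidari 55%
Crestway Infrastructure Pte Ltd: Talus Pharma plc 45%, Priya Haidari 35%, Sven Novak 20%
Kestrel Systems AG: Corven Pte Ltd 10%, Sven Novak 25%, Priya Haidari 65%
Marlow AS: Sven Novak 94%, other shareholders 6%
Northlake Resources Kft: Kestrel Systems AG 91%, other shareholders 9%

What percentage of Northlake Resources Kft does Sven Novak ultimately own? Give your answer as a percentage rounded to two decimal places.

Sven reaches Northlake along 2 paths.
Via Corven → Kestrel: 100% × 10% × 91% = 9.1%.
Via Kestrel: 25% × 91% = 22.75%.
Total: 9.1% + 22.75% = 31.85%.

31.85%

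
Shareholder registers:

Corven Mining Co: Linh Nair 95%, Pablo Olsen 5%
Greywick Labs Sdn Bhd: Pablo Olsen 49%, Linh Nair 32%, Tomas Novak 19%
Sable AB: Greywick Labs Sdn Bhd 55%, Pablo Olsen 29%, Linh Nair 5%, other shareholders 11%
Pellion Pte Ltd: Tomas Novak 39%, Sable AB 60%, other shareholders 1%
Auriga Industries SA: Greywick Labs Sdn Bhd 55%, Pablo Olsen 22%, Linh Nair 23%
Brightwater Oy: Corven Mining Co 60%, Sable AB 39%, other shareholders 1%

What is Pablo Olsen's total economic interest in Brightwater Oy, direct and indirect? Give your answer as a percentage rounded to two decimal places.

Pablo reaches Brightwater along 3 paths.
Via Corven: 5% × 60% = 3%.
Via Greywick → Sable: 49% × 55% × 39% = 10.5105%.
Via Sable: 29% × 39% = 11.31%.
Total: 3% + 10.5105% + 11.31% = 24.8205%.
Rounded: 24.82%.

24.82%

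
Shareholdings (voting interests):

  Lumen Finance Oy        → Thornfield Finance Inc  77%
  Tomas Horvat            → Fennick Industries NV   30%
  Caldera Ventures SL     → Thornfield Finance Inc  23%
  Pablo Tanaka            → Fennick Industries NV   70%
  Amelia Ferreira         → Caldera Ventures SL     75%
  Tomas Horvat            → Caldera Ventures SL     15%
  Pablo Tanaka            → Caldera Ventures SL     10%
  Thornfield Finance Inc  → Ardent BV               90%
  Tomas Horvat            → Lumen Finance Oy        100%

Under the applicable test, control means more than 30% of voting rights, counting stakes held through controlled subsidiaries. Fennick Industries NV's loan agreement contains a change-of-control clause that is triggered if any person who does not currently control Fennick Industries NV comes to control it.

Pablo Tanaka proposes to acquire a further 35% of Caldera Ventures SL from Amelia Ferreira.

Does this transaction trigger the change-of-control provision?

No

The purchase adds only to Pablo's holdings (Amelia's stake shrinks), so Pablo is the only person who could newly come to control Fennick.
Pablo holds 70% of Fennick, so Pablo controls Fennick.
So Pablo already controls Fennick before the transaction.
After the purchase, Pablo's direct stake in Caldera rises to 10% + 35% = 45%, and Amelia's stake falls to 40%.
Pablo controlled Fennick already, so this is not a new person acquiring control; every other person's position is unchanged or reduced.
No new person acquires control, so the clause is not triggered.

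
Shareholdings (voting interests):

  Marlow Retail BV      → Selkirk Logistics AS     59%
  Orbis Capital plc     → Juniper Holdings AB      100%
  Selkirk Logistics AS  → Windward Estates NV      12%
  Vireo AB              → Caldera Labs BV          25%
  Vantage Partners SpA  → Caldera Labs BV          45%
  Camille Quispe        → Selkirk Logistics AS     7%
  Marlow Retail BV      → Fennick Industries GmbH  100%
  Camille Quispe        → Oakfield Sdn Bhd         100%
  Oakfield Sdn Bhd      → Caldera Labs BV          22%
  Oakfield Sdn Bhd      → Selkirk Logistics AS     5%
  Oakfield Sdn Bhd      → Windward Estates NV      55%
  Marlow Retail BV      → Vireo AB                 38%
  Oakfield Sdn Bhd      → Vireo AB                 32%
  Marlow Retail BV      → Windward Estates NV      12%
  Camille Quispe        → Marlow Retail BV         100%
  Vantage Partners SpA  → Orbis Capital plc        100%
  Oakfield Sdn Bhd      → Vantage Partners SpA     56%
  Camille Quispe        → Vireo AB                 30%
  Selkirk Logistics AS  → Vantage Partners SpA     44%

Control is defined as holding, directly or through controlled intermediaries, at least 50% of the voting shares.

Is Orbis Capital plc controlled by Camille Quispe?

Yes

Camille holds 100% of Oakfield, so Camille controls Oakfield.
Camille holds 100% of Marlow, so Camille controls Marlow.
Camille and Oakfield and Marlow together hold 7% + 5% + 59% = 71% of Selkirk, so Camille controls Selkirk.
Oakfield and Selkirk together hold 56% + 44% = 100% of Vantage, so Camille controls Vantage.
Vantage holds 100% of Orbis, so Camille controls Orbis.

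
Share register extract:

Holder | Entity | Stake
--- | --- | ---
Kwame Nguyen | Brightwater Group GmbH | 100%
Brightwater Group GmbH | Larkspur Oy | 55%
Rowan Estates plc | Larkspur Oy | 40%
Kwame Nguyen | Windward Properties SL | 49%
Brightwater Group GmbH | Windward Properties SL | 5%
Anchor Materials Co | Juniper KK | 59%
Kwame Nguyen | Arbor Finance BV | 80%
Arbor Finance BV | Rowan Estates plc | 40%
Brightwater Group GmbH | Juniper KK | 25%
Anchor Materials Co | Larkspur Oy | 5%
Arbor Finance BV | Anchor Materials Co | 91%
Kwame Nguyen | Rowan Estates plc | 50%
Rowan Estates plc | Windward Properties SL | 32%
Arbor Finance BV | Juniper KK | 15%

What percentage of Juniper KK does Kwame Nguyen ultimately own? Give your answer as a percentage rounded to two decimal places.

79.95%

Kwame reaches Juniper along 3 paths.
Via Arbor → Anchor: 80% × 91% × 59% = 42.952%.
Via Brightwater: 100% × 25% = 25%.
Via Arbor: 80% × 15% = 12%.
Total: 42.952% + 25% + 12% = 79.952%.
Rounded: 79.95%.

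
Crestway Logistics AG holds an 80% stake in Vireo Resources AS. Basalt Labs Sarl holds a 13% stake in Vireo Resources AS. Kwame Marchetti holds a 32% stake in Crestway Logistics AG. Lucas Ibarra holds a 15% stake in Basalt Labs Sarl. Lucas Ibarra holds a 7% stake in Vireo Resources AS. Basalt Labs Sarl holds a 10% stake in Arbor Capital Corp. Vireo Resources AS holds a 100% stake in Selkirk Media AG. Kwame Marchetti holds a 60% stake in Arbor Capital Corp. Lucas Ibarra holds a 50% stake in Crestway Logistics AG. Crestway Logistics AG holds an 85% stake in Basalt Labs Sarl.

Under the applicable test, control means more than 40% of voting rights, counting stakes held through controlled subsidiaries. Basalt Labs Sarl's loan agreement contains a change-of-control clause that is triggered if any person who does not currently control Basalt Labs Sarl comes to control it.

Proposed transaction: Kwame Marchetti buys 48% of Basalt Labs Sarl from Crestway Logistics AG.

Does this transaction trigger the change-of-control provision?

Yes

The purchase adds only to Kwame's holdings (Crestway's stake shrinks), so Kwame is the only person who could newly come to control Basalt.
Kwame holds 60% of Arbor, so Kwame controls Arbor.
Neither Kwame nor any entity Kwame controls holds any voting interest in Basalt.
So before the transaction, Kwame does not control Basalt.
After the purchase, Kwame holds 48% of Basalt directly, and Crestway's stake falls to 37%.
Kwame holds 48% of Basalt, so Kwame controls Basalt.
Kwame did not control Basalt before and does after, so the clause is triggered.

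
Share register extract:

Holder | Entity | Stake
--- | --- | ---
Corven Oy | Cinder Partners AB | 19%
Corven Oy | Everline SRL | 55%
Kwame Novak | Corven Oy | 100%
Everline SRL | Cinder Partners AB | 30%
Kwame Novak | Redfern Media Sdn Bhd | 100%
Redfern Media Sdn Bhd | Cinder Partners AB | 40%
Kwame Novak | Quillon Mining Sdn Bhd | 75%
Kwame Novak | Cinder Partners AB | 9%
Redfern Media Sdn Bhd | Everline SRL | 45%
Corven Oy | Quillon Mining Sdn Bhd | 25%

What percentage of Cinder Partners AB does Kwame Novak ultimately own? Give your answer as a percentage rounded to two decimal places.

98.00%

Kwame reaches Cinder along 5 paths.
Via Redfern: 100% × 40% = 40%.
Via Corven: 100% × 19% = 19%.
Via Redfern → Everline: 100% × 45% × 30% = 13.5%.
Via Corven → Everline: 100% × 55% × 30% = 16.5%.
Direct stake: 9% = 9%.
Total: 40% + 19% + 13.5% + 16.5% + 9% = 98%.
Rounded: 98.00%.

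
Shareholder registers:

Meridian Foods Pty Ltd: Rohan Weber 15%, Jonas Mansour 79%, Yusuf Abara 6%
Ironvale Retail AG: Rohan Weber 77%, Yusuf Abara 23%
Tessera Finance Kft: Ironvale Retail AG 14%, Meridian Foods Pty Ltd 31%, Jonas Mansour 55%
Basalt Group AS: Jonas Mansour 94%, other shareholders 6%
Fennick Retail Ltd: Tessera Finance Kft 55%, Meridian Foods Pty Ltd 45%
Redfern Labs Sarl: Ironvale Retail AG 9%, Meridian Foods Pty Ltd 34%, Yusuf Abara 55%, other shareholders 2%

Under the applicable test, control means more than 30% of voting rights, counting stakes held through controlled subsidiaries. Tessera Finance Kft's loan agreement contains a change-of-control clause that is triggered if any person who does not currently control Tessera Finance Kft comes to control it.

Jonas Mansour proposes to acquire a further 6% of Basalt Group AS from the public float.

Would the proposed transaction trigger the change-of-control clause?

The purchase changes only Jonas's holdings, so Jonas is the only person who could newly come to control Tessera.
Jonas holds 79% of Meridian, so Jonas controls Meridian.
Meridian and Jonas together hold 31% + 55% = 86% of Tessera, so Jonas controls Tessera.
So Jonas already controls Tessera before the transaction.
After the purchase, Jonas's direct stake in Basalt rises to 94% + 6% = 100%.
Jonas controlled Tessera already, so this is not a new person acquiring control; every other person's position is unchanged or reduced.
No new person acquires control, so the clause is not triggered.

No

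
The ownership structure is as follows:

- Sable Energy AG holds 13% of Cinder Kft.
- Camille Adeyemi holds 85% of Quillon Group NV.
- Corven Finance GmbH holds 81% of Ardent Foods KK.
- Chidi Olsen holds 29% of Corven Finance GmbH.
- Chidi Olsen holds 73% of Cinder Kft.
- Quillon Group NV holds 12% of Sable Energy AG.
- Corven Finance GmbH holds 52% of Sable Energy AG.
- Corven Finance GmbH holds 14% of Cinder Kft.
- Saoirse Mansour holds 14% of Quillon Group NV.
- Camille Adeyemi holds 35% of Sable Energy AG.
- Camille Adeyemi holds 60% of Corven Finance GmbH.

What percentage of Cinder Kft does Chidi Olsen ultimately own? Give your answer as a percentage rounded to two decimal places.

79.02%

Chidi reaches Cinder along 3 paths.
Direct stake: 73% = 73%.
Via Corven: 29% × 14% = 4.06%.
Via Corven → Sable: 29% × 52% × 13% = 1.9604%.
Total: 73% + 4.06% + 1.9604% = 79.0204%.
Rounded: 79.02%.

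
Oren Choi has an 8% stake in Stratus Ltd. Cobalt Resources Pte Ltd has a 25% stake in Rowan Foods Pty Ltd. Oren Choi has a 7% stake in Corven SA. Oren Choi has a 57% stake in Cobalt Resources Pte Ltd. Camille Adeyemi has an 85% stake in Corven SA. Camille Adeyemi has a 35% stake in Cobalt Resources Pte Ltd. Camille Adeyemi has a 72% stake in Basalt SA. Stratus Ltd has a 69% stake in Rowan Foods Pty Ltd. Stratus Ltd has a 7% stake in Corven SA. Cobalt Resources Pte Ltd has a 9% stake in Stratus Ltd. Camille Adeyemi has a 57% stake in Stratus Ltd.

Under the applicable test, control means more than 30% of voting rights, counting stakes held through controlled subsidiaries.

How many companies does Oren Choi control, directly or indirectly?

1

Oren holds 57% of Cobalt, so Oren controls Cobalt.
No other company's threshold is met.
Oren controls 1 company.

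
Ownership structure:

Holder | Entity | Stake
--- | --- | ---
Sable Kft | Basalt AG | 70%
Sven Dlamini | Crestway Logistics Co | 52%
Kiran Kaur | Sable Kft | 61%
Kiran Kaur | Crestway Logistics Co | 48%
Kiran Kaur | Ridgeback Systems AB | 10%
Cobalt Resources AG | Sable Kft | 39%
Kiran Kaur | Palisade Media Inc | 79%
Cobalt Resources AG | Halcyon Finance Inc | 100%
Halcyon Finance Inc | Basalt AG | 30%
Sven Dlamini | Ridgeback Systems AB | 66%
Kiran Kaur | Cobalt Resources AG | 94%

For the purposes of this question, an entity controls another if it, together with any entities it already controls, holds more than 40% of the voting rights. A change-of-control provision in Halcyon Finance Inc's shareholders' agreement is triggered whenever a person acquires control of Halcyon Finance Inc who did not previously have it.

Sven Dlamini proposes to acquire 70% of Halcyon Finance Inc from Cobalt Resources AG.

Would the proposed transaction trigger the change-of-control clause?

Yes

The purchase adds only to Sven's holdings (Cobalt's stake shrinks), so Sven is the only person who could newly come to control Halcyon.
Sven holds 66% of Ridgeback, so Sven controls Ridgeback.
Sven holds 52% of Crestway, so Sven controls Crestway.
Neither Sven nor any entity Sven controls holds any voting interest in Halcyon.
So before the transaction, Sven does not control Halcyon.
After the purchase, Sven holds 70% of Halcyon directly, and Cobalt's stake falls to 30%.
Sven holds 70% of Halcyon, so Sven controls Halcyon.
Sven did not control Halcyon before and does after, so the clause is triggered.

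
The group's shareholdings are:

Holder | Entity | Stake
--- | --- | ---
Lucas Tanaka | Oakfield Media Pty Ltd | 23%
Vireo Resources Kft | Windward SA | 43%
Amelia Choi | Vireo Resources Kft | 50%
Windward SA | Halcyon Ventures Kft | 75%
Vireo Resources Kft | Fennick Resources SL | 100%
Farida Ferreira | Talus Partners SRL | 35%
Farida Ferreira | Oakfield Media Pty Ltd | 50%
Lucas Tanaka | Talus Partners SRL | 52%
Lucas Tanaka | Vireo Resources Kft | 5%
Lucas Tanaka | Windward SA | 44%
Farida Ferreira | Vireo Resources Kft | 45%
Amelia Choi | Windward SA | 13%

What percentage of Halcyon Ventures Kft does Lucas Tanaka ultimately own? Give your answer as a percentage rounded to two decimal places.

34.61%

Lucas reaches Halcyon along 2 paths.
Via Vireo → Windward: 5% × 43% × 75% = 1.6125%.
Via Windward: 44% × 75% = 33%.
Total: 1.6125% + 33% = 34.6125%.
Rounded: 34.61%.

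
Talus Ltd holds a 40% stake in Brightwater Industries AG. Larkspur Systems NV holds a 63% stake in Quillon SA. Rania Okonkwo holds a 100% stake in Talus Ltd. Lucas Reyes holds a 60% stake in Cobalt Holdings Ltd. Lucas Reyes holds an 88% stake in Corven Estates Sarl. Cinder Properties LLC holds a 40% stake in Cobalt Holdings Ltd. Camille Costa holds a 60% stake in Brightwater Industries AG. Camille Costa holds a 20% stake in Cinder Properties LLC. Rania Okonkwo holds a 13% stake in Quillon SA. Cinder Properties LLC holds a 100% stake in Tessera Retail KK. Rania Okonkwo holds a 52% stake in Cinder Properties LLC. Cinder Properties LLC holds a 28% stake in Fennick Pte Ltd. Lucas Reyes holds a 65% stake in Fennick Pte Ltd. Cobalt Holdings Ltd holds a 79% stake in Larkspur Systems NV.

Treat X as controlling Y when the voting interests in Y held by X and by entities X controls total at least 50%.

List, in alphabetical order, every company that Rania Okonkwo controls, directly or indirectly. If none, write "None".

Cinder Properties LLC, Talus Ltd, Tessera Retail KK

Rania holds 52% of Cinder, so Rania controls Cinder.
Rania holds 100% of Talus, so Rania controls Talus.
Cinder holds 100% of Tessera, so Rania controls Tessera.
No other company's threshold is met.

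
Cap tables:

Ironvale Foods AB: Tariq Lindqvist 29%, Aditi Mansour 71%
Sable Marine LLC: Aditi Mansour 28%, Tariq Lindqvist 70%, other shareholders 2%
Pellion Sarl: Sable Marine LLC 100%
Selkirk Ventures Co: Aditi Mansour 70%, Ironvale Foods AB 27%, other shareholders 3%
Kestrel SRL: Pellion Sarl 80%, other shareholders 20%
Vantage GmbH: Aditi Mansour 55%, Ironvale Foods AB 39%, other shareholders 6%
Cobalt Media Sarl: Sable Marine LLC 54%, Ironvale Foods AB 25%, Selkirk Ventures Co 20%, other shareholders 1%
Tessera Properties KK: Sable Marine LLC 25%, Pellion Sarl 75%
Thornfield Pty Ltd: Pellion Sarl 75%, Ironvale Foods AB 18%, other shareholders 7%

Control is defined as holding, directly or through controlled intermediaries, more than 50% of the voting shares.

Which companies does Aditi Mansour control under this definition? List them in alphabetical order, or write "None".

Aditi holds 71% of Ironvale, so Aditi controls Ironvale.
Aditi and Ironvale together hold 70% + 27% = 97% of Selkirk, so Aditi controls Selkirk.
Aditi and Ironvale together hold 55% + 39% = 94% of Vantage, so Aditi controls Vantage.
No other company's threshold is met.

Ironvale Foods AB, Selkirk Ventures Co, Vantage GmbH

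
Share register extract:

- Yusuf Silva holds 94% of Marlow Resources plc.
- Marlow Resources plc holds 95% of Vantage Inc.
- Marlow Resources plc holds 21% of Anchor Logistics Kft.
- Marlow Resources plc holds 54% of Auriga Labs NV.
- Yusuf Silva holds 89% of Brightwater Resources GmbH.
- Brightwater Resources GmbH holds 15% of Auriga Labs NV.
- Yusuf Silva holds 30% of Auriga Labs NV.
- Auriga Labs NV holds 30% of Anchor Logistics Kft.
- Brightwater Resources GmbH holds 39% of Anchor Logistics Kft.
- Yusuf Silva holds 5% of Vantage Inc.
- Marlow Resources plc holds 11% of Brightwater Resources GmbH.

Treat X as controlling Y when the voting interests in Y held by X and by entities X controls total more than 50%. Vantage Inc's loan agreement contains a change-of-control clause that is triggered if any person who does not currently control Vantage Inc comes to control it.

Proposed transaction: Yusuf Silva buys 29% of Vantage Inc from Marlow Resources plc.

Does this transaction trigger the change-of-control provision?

The purchase adds only to Yusuf's holdings (Marlow's stake shrinks), so Yusuf is the only person who could newly come to control Vantage.
Yusuf holds 94% of Marlow, so Yusuf controls Marlow.
Marlow and Yusuf together hold 95% + 5% = 100% of Vantage, so Yusuf controls Vantage.
So Yusuf already controls Vantage before the transaction.
After the purchase, Yusuf's direct stake in Vantage rises to 5% + 29% = 34%, and Marlow's stake falls to 66%.
Yusuf controlled Vantage already, so this is not a new person acquiring control; every other person's position is unchanged or reduced.
No new person acquires control, so the clause is not triggered.

No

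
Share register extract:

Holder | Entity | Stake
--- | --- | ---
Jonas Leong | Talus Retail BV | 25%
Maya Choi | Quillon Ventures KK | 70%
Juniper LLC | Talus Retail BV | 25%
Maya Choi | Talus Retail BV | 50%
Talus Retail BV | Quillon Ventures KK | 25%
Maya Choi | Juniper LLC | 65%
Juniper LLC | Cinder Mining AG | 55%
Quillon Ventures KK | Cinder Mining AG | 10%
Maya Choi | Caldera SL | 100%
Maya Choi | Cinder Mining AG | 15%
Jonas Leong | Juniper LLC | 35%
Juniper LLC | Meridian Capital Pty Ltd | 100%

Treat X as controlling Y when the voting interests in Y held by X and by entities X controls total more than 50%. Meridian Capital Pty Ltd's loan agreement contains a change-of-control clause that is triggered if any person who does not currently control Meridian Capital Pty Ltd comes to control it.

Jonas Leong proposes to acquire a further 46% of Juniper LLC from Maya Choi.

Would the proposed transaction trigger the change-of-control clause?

Yes

The purchase adds only to Jonas's holdings (Maya's stake shrinks), so Jonas is the only person who could newly come to control Meridian.
Jonas's largest direct stake is 35% in Juniper, which does not meet the threshold, so Jonas controls no company.
Neither Jonas nor any entity Jonas controls holds any voting interest in Meridian.
So before the transaction, Jonas does not control Meridian.
After the purchase, Jonas's direct stake in Juniper rises to 35% + 46% = 81%, and Maya's stake falls to 19%.
Jonas holds 81% of Juniper, so Jonas controls Juniper.
Juniper holds 100% of Meridian, so Jonas controls Meridian.
Jonas did not control Meridian before and does after, so the clause is triggered.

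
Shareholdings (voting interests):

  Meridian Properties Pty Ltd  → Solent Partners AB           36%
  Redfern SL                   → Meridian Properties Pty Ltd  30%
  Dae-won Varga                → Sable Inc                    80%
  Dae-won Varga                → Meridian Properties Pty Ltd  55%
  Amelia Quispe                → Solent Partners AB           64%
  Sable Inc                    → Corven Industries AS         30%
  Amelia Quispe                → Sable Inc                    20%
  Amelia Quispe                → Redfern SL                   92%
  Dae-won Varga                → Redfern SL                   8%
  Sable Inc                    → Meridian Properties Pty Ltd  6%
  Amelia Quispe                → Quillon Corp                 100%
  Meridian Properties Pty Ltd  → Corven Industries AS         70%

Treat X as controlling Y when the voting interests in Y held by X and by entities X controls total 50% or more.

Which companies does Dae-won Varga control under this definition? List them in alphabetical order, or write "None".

Dae-won holds 80% of Sable, so Dae-won controls Sable.
Sable and Dae-won together hold 6% + 55% = 61% of Meridian, so Dae-won controls Meridian.
Meridian and Sable together hold 70% + 30% = 100% of Corven, so Dae-won controls Corven.
No other company's threshold is met.

Corven Industries AS, Meridian Properties Pty Ltd, Sable Inc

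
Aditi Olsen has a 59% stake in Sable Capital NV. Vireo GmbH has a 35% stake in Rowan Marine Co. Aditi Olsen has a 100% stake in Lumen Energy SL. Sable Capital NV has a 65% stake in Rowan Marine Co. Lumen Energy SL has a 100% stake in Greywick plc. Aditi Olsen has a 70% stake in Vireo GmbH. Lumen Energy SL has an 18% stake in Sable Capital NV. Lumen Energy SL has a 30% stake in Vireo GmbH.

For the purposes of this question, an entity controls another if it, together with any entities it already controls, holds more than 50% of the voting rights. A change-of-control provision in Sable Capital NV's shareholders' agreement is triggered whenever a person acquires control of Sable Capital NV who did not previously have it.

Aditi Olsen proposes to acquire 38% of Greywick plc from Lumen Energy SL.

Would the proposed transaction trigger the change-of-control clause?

No

The purchase adds only to Aditi's holdings (Lumen's stake shrinks), so Aditi is the only person who could newly come to control Sable.
Aditi holds 100% of Lumen, so Aditi controls Lumen.
Lumen and Aditi together hold 18% + 59% = 77% of Sable, so Aditi controls Sable.
So Aditi already controls Sable before the transaction.
After the purchase, Aditi holds 38% of Greywick directly, and Lumen's stake falls to 62%.
Aditi controlled Sable already, so this is not a new person acquiring control; every other person's position is unchanged or reduced.
No new person acquires control, so the clause is not triggered.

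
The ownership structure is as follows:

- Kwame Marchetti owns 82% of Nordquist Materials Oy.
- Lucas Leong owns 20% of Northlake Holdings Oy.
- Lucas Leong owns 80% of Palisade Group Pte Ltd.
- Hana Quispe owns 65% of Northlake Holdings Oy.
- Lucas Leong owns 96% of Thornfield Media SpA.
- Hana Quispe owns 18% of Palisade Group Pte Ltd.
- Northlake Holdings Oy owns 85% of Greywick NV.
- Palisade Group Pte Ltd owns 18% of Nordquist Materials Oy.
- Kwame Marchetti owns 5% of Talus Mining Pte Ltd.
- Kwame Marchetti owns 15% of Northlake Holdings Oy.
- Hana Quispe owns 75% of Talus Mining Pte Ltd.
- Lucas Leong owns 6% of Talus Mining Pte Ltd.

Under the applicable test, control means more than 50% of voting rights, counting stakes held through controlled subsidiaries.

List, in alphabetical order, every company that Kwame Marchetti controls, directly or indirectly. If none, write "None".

Kwame holds 82% of Nordquist, so Kwame controls Nordquist.
No other company's threshold is met.

Nordquist Materials Oy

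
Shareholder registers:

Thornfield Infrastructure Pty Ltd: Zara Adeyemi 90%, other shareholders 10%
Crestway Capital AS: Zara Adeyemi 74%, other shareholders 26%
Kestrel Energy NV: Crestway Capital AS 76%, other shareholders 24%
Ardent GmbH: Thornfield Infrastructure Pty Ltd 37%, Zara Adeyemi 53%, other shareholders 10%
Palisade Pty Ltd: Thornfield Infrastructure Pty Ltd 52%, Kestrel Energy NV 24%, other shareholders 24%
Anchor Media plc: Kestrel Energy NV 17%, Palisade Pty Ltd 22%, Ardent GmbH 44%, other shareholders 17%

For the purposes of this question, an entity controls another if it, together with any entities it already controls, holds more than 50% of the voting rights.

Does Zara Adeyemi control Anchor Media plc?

Yes

Zara holds 74% of Crestway, so Zara controls Crestway.
Crestway holds 76% of Kestrel, so Zara controls Kestrel.
Zara holds 90% of Thornfield, so Zara controls Thornfield.
Thornfield and Kestrel together hold 52% + 24% = 76% of Palisade, so Zara controls Palisade.
Thornfield and Zara together hold 37% + 53% = 90% of Ardent, so Zara controls Ardent.
Kestrel and Palisade and Ardent together hold 17% + 22% + 44% = 83% of Anchor, so Zara controls Anchor.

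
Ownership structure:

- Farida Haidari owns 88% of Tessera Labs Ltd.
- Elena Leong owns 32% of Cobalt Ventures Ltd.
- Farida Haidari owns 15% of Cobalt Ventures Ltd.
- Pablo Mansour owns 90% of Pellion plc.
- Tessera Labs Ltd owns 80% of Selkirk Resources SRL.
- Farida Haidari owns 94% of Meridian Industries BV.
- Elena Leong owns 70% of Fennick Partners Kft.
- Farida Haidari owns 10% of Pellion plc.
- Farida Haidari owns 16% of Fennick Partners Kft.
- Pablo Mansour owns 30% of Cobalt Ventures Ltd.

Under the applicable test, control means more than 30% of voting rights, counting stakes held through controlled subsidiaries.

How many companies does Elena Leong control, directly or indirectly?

Elena holds 32% of Cobalt, so Elena controls Cobalt.
Elena holds 70% of Fennick, so Elena controls Fennick.
No other company's threshold is met.
Elena controls 2 companies.

2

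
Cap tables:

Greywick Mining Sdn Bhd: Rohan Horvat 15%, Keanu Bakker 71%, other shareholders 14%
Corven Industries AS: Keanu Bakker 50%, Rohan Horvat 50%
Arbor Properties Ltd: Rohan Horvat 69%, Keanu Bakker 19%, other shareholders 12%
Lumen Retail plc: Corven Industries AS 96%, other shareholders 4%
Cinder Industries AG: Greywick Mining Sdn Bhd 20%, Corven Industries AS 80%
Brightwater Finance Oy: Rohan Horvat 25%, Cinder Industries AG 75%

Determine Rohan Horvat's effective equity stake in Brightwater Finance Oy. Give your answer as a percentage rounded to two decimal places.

Rohan reaches Brightwater along 3 paths.
Direct stake: 25% = 25%.
Via Greywick → Cinder: 15% × 20% × 75% = 2.25%.
Via Corven → Cinder: 50% × 80% × 75% = 30%.
Total: 25% + 2.25% + 30% = 57.25%.

57.25%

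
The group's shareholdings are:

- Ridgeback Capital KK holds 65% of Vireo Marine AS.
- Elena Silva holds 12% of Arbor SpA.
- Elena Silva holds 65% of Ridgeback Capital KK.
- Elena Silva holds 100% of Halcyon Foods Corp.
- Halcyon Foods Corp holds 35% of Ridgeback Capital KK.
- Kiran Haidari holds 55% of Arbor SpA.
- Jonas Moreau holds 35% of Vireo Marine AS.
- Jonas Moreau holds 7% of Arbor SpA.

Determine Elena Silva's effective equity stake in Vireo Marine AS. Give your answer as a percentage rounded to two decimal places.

Elena reaches Vireo along 2 paths.
Via Halcyon → Ridgeback: 100% × 35% × 65% = 22.75%.
Via Ridgeback: 65% × 65% = 42.25%.
Total: 22.75% + 42.25% = 65%.
Rounded: 65.00%.

65.00%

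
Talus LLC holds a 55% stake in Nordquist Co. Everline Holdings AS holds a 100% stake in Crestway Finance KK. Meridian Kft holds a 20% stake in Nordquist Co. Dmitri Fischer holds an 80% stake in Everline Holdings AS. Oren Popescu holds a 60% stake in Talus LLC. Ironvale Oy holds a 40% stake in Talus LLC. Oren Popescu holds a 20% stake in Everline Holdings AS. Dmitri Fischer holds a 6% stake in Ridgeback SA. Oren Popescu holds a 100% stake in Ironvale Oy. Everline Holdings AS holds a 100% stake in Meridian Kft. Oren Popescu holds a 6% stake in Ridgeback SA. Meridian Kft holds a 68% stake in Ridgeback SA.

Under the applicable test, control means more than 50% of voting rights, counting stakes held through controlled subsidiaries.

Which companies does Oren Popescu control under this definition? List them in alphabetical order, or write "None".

Oren holds 100% of Ironvale, so Oren controls Ironvale.
Ironvale and Oren together hold 40% + 60% = 100% of Talus, so Oren controls Talus.
Talus holds 55% of Nordquist, so Oren controls Nordquist.
No other company's threshold is met.

Ironvale Oy, Nordquist Co, Talus LLC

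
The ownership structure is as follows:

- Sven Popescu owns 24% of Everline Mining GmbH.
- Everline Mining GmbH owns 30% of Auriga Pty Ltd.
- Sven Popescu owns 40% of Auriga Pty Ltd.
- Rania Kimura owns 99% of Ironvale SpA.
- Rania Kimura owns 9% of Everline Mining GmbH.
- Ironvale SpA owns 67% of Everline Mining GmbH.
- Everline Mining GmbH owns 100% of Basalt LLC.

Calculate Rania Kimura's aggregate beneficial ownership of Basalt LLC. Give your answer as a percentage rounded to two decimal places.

75.33%

Rania reaches Basalt along 2 paths.
Via Ironvale → Everline: 99% × 67% × 100% = 66.33%.
Via Everline: 9% × 100% = 9%.
Total: 66.33% + 9% = 75.33%.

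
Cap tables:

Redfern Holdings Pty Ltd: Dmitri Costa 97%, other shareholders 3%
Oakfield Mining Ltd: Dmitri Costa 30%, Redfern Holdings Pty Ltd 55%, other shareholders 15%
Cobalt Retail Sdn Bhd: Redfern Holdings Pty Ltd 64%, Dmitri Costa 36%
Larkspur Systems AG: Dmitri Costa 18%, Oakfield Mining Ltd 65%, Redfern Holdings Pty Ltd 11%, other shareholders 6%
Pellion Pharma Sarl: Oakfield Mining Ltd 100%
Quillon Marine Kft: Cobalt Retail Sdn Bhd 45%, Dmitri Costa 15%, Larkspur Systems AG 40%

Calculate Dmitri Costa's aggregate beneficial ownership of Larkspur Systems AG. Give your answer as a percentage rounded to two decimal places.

82.85%

Dmitri reaches Larkspur along 4 paths.
Direct stake: 18% = 18%.
Via Oakfield: 30% × 65% = 19.5%.
Via Redfern → Oakfield: 97% × 55% × 65% = 34.6775%.
Via Redfern: 97% × 11% = 10.67%.
Total: 18% + 19.5% + 34.6775% + 10.67% = 82.8475%.
Rounded: 82.85%.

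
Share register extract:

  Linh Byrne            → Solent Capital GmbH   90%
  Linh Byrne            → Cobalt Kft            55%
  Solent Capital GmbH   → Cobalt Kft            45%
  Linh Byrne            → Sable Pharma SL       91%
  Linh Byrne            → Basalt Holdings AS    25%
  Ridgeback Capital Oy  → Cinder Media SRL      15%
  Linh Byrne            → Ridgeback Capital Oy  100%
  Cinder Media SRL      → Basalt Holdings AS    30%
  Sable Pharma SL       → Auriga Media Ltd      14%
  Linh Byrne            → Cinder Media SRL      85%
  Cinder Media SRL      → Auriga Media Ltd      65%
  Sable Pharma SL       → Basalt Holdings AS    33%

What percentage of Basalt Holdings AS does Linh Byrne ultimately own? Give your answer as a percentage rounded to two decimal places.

Linh reaches Basalt along 4 paths.
Via Sable: 91% × 33% = 30.03%.
Via Ridgeback → Cinder: 100% × 15% × 30% = 4.5%.
Via Cinder: 85% × 30% = 25.5%.
Direct stake: 25% = 25%.
Total: 30.03% + 4.5% + 25.5% + 25% = 85.03%.

85.03%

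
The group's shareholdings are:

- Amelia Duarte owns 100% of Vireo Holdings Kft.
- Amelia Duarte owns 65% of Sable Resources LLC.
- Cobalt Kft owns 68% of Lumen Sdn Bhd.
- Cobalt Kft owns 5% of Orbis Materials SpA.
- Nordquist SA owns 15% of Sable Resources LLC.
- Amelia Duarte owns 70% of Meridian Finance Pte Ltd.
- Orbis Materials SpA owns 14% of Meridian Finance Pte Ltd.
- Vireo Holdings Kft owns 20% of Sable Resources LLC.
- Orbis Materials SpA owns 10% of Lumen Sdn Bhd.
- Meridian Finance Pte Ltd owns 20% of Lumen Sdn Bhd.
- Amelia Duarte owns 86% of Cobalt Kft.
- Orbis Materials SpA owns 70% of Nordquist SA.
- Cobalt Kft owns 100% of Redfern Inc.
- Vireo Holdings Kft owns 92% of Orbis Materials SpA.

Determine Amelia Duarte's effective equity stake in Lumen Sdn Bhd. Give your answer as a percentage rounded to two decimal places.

84.81%

Amelia reaches Lumen along 6 paths.
Via Cobalt → Orbis → Meridian: 86% × 5% × 14% × 20% = 0.1204%.
Via Vireo → Orbis → Meridian: 100% × 92% × 14% × 20% = 2.576%.
Via Meridian: 70% × 20% = 14%.
Via Cobalt: 86% × 68% = 58.48%.
Via Cobalt → Orbis: 86% × 5% × 10% = 0.43%.
Via Vireo → Orbis: 100% × 92% × 10% = 9.2%.
Total: 0.1204% + 2.576% + 14% + 58.48% + 0.43% + 9.2% = 84.8064%.
Rounded: 84.81%.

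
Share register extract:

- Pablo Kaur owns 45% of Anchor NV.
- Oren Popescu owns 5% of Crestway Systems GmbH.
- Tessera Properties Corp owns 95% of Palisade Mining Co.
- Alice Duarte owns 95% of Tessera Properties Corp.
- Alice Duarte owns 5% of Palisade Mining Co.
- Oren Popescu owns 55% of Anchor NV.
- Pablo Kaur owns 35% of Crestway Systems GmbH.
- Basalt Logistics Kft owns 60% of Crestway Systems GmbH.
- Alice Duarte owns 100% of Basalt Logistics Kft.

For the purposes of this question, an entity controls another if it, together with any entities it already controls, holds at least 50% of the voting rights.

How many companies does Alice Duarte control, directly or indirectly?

Alice holds 100% of Basalt, so Alice controls Basalt.
Alice holds 95% of Tessera, so Alice controls Tessera.
Tessera and Alice together hold 95% + 5% = 100% of Palisade, so Alice controls Palisade.
Basalt holds 60% of Crestway, so Alice controls Crestway.
No other company's threshold is met.
Alice controls 4 companies.

4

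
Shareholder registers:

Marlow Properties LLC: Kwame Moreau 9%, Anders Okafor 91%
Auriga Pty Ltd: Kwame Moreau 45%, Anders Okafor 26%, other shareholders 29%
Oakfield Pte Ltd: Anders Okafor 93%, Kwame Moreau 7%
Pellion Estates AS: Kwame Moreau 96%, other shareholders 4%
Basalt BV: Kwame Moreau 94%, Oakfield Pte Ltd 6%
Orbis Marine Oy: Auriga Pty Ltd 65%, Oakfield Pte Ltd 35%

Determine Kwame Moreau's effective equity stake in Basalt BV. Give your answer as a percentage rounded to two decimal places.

94.42%

Kwame reaches Basalt along 2 paths.
Direct stake: 94% = 94%.
Via Oakfield: 7% × 6% = 0.42%.
Total: 94% + 0.42% = 94.42%.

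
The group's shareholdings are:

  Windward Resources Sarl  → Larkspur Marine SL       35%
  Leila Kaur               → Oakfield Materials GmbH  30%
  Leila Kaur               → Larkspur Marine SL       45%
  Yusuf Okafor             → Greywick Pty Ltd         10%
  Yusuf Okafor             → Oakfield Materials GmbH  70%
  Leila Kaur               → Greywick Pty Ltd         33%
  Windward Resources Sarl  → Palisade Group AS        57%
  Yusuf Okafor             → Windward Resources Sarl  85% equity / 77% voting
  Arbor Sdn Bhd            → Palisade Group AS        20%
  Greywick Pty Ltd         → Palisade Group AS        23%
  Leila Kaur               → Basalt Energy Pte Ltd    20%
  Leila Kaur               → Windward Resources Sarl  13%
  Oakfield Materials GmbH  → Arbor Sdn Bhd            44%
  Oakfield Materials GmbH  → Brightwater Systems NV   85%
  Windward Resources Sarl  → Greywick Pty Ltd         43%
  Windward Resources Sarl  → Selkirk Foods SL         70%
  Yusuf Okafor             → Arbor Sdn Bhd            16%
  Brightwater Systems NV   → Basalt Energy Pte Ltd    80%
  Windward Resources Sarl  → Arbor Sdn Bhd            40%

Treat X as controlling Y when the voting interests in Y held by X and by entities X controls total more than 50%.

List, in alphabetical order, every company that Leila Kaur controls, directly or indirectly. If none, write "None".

Leila's largest direct stake is 45% in Larkspur, which does not meet the threshold.

None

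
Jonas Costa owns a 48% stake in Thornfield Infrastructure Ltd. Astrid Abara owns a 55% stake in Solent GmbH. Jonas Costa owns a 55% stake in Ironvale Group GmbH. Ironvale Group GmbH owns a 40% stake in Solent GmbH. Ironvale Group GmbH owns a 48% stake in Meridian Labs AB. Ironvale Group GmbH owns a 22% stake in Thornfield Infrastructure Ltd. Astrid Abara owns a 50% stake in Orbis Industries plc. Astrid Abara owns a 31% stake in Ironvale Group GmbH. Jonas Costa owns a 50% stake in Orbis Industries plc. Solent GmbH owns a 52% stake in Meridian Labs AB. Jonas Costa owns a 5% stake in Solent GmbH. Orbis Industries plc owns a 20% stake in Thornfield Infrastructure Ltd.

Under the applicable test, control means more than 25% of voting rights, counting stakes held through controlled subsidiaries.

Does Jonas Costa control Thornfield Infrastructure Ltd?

Jonas holds 55% of Ironvale, so Jonas controls Ironvale.
Jonas holds 50% of Orbis, so Jonas controls Orbis.
Ironvale and Orbis and Jonas together hold 22% + 20% + 48% = 90% of Thornfield, so Jonas controls Thornfield.

Yes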